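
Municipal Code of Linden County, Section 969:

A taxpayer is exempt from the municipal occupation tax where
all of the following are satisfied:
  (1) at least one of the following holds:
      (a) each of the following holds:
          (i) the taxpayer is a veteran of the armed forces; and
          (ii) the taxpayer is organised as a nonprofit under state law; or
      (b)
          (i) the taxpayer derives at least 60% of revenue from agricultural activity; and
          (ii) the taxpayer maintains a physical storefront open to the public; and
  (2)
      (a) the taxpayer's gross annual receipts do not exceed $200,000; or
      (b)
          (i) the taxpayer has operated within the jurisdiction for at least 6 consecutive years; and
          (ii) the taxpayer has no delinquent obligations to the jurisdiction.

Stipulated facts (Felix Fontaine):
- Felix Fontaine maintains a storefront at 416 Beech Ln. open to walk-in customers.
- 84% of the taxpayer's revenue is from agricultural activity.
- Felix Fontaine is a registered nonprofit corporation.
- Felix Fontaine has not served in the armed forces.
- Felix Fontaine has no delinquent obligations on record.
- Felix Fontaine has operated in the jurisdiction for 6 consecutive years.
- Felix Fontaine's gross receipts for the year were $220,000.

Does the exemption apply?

(i) veteran — fails.
(ii) nonprofit — holds.
(a) = F AND T = false.
(i) ≥60% agricultural — satisfied.
(ii) has storefront — holds.
(b): T AND T → true.
(1): F OR T → true.
(a) receipts ≤ $200,000 — not satisfied.
(i) ≥ 6 yrs in jurisdiction — met.
(ii) no delinquency — satisfied.
(b) = T AND T = true.
(2): F OR T → true.
Overall: T AND T → true.

Yes — exempt.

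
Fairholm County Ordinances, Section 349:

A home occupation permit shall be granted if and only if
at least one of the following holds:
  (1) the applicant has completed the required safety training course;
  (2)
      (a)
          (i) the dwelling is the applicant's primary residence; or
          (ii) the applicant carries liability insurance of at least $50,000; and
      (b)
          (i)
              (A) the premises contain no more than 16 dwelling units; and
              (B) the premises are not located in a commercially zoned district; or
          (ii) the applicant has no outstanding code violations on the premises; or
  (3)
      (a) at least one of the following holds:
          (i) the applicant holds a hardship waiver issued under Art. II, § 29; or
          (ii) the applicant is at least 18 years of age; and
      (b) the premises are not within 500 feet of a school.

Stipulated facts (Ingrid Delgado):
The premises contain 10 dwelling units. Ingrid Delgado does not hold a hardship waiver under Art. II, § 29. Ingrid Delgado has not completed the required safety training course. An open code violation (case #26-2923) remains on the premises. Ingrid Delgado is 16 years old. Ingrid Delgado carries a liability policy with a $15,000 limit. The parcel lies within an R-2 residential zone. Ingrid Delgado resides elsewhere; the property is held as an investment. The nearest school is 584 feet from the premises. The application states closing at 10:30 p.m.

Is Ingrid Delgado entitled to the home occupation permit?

No — denied.

(1) safety training — fails.
(i) primary residence — fails.
(ii) insurance ≥ $50,000 — not satisfied.
(a) = F OR F = false.
(A) ≤ 16 units — satisfied.
(B) not (commercially zoned) — holds.
So (i) is satisfied (T AND T).
(ii) no code violations — fails.
(b) = T OR F = true.
(2): F AND T → false.
(i) hardship waiver — not met.
(ii) age ≥ 18 — not met.
So (a) is not satisfied (F OR F).
(b) ≥500 ft from school — satisfied.
(3): F AND T → false.
Overall: F OR F OR F → false.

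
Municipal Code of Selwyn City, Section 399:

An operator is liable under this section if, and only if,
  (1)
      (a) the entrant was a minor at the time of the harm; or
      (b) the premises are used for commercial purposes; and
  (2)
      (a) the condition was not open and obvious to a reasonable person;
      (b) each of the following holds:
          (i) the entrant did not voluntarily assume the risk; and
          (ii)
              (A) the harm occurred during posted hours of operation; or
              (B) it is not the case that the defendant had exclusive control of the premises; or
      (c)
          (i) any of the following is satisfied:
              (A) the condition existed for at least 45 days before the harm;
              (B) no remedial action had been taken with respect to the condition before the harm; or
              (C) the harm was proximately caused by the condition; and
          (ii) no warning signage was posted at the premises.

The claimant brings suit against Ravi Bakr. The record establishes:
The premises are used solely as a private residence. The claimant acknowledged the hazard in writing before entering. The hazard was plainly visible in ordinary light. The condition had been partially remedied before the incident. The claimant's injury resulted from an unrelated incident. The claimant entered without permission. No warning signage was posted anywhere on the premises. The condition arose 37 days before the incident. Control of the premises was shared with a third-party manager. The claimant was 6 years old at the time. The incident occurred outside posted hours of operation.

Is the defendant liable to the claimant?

(a) entrant a minor — met.
(b) commercial use — not satisfied.
So (1) is satisfied (T OR F).
(a) not open/obvious — not satisfied.
(i) no assumed risk — not satisfied.
(A) during posted hours — not met.
(B) not (exclusive control) — satisfied.
(ii) = F OR T = true.
So (b) is not satisfied (F AND T).
(A) condition ≥45 days old — not satisfied.
(B) no remedial action — not satisfied.
(C) proximate cause — not satisfied.
(i): F OR F OR F → false.
(ii) no signage posted — satisfied.
(c): F AND T → false.
(2): F OR F OR F → false.
Overall = T AND F = false.

No — not liable.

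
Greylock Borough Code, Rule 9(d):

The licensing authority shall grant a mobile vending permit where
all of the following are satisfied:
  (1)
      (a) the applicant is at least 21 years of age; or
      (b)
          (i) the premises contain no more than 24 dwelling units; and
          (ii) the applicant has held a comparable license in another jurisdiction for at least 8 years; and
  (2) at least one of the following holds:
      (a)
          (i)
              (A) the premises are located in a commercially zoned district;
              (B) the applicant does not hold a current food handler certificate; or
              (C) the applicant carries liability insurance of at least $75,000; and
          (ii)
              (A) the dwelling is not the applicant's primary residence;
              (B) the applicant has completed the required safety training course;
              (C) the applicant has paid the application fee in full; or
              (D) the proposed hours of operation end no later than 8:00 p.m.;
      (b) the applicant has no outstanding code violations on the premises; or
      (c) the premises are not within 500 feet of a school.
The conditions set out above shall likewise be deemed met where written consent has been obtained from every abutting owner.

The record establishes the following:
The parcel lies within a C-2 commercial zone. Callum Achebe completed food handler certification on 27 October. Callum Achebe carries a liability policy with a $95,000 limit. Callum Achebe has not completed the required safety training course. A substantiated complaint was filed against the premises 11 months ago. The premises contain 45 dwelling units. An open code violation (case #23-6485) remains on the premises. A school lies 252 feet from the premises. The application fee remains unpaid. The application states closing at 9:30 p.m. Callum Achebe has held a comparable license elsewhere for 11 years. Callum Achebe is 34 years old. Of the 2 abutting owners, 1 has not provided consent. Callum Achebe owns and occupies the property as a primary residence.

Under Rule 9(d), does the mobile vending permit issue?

No — denied.

(a) age ≥ 21 — holds.
(i) ≤ 24 units — not met.
(ii) prior license ≥ 8 yr — satisfied.
(b): F AND T → false.
(1) = T OR F = true.
(A) commercially zoned — holds.
(B) not (food handler cert.) — not met.
(C) insurance ≥ $75,000 — satisfied.
(i): T OR F OR T → true.
(A) not (primary residence) — not met.
(B) safety training — not met.
(C) fee paid — not met.
(D) closes by 8 p.m. — fails.
So (ii) is not satisfied (F OR F OR F OR F).
(a): T AND F → false.
(b) no code violations — not met.
(c) ≥500 ft from school — fails.
So (2) is not satisfied (F OR F OR F).
So Overall is not satisfied (T AND F).
Exception (all abutters consent) — not satisfied.
Result: main false OR exception false → false.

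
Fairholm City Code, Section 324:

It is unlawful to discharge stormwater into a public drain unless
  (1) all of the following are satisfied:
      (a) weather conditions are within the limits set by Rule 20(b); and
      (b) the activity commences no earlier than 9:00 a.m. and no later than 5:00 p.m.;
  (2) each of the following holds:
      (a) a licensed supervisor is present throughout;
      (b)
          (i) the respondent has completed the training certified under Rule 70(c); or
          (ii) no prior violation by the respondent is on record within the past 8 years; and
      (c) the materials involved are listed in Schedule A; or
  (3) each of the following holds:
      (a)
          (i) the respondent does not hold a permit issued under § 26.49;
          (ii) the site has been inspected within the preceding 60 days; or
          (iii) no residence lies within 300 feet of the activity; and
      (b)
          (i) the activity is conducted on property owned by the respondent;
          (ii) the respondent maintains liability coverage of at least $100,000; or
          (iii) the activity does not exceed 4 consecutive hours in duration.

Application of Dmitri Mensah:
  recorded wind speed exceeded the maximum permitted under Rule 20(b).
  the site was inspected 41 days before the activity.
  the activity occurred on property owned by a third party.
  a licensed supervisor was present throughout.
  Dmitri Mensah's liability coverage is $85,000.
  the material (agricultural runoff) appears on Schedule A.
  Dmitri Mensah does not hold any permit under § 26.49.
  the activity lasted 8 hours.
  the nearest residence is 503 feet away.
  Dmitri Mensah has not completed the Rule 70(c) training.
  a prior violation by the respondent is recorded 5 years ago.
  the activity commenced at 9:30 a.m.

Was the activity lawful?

(a) weather ok — fails.
(b) start within hours — holds.
(1) = F AND T = false.
(a) supervisor present — holds.
(i) training certified — not met.
(ii) no prior violation — fails.
(b) = F OR F = false.
(c) Schedule A material — satisfied.
(2) = T AND F AND T = false.
(i) not (holds permit) — met.
(ii) site inspected — satisfied.
(iii) no residence in 300 ft — met.
So (a) is satisfied (T OR T OR T).
(i) own property — not met.
(ii) coverage ≥ $100,000 — not satisfied.
(iii) ≤ 4 hrs duration — not satisfied.
(b): F OR F OR F → false.
So (3) is not satisfied (T AND F).
Overall = F OR F OR F = false.

No — unlawful.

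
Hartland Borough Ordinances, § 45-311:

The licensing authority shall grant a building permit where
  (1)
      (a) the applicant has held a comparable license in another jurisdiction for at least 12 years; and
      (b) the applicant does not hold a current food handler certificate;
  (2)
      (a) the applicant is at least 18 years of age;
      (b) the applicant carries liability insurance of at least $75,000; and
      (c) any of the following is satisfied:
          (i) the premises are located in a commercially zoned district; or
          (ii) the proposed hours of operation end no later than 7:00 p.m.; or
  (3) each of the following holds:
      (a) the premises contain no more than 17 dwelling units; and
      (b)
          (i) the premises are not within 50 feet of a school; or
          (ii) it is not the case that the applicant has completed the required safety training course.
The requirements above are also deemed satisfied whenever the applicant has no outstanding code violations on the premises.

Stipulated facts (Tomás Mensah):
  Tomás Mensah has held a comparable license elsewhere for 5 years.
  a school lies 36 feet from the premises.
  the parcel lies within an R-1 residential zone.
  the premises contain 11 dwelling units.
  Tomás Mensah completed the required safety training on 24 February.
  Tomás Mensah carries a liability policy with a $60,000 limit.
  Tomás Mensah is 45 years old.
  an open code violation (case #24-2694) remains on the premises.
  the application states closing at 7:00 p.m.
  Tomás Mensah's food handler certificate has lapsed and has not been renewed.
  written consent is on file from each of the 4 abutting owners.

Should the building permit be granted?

(a) prior license ≥ 12 yr — not met.
(b) not (food handler cert.) — holds.
So (1) is not satisfied (F AND T).
(a) age ≥ 18 — holds.
(b) insurance ≥ $75,000 — fails.
(i) commercially zoned — not satisfied.
(ii) closes by 7 p.m. — satisfied.
(c) = F OR T = true.
So (2) is not satisfied (T AND F AND T).
(a) ≤ 17 units — met.
(i) ≥50 ft from school — not satisfied.
(ii) not (safety training) — not met.
So (b) is not satisfied (F OR F).
So (3) is not satisfied (T AND F).
So Overall is not satisfied (F OR F OR F).
Exception (no code violations) — not satisfied.
Result: main false OR exception false → false.

No — denied.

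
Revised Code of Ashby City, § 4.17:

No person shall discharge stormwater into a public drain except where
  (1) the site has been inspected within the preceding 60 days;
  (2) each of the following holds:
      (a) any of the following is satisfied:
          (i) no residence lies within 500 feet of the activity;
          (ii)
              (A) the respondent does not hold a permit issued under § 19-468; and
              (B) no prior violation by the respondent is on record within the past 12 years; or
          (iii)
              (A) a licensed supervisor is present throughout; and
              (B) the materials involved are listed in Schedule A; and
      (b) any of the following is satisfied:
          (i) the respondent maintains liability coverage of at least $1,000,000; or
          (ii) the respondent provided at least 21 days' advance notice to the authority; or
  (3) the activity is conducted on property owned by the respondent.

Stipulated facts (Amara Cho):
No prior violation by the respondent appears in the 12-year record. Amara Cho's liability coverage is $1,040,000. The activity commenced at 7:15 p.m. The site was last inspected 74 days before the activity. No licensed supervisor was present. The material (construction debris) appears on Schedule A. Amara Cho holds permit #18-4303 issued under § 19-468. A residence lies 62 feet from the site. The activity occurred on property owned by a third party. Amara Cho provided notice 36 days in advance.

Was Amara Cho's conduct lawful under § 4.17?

No — unlawful.

(1) site inspected — not satisfied.
(i) no residence in 500 ft — not met.
(A) not (holds permit) — not satisfied.
(B) no prior violation — satisfied.
(ii): F AND T → false.
(A) supervisor present — fails.
(B) Schedule A material — satisfied.
(iii) = F AND T = false.
(a): F OR F OR F → false.
(i) coverage ≥ $1,000,000 — holds.
(ii) ≥21 days' notice — satisfied.
(b) = T OR T = true.
(2): F AND T → false.
(3) own property — not satisfied.
So Overall is not satisfied (F OR F OR F).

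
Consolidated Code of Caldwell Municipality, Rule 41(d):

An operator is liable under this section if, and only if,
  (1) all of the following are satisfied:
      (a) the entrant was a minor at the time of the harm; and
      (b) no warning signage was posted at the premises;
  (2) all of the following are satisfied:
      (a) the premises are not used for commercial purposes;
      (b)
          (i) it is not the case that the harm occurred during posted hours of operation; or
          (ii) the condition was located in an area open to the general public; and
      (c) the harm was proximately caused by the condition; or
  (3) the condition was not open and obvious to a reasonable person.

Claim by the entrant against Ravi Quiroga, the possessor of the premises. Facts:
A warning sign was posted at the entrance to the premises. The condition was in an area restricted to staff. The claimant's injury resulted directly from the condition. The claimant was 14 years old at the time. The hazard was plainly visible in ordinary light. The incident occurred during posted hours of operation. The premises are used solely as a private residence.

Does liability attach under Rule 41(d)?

No — not liable.

(a) entrant a minor — holds.
(b) no signage posted — not satisfied.
(1): T AND F → false.
(a) not (commercial use) — met.
(i) not (during posted hours) — not met.
(ii) public area — not satisfied.
So (b) is not satisfied (F OR F).
(c) proximate cause — holds.
So (2) is not satisfied (T AND F AND T).
(3) not open/obvious — not satisfied.
So Overall is not satisfied (F OR F OR F).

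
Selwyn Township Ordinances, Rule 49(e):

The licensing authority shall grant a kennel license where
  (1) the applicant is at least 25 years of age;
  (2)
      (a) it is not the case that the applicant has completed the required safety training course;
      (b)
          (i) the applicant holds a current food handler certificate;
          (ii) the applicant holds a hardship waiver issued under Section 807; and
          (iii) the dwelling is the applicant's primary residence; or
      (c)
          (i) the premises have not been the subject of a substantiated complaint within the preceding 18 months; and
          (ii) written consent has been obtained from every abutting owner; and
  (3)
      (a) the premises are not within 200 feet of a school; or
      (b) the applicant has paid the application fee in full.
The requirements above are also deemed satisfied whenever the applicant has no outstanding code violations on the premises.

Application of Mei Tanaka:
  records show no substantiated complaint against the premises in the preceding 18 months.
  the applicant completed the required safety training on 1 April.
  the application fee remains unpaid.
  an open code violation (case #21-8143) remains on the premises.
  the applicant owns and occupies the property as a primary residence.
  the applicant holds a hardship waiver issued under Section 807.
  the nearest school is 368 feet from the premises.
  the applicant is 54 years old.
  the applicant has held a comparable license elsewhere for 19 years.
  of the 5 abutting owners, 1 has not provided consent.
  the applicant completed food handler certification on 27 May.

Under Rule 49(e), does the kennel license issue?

Yes — granted.

(1) age ≥ 25 — satisfied.
(a) not (safety training) — fails.
(i) food handler cert. — satisfied.
(ii) hardship waiver — holds.
(iii) primary residence — met.
(b): T AND T AND T → true.
(i) no complaint in 18 mo. — holds.
(ii) all abutters consent — not satisfied.
So (c) is not satisfied (T AND F).
(2): F OR T OR F → true.
(a) ≥200 ft from school — satisfied.
(b) fee paid — not met.
(3): T OR F → true.
Overall: T AND T AND T → true.
Exception (no code violations) — not satisfied.
Result: main true OR exception false → true.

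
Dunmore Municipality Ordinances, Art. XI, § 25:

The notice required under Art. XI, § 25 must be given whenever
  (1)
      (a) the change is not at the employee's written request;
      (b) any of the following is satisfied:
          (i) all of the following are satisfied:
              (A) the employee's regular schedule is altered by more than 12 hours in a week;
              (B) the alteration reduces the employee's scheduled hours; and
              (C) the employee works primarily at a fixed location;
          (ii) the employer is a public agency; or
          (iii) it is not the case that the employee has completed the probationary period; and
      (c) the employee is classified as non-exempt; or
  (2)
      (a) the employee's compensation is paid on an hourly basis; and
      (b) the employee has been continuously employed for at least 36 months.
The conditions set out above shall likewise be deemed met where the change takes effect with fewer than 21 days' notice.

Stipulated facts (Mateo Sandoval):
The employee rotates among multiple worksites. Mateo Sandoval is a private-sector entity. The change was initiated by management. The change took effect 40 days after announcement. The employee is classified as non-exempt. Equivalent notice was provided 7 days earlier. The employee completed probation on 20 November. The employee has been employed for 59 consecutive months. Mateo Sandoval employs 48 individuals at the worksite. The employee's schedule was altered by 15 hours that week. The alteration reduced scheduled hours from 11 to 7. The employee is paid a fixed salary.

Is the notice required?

(a) not employee-requested — met.
(A) schedule shift > 12h — satisfied.
(B) hours reduced — satisfied.
(C) fixed location — not met.
So (i) is not satisfied (T AND T AND F).
(ii) public agency — fails.
(iii) not (past probation) — fails.
So (b) is not satisfied (F OR F OR F).
(c) non-exempt — holds.
So (1) is not satisfied (T AND F AND T).
(a) hourly-paid — not satisfied.
(b) tenure ≥ 36 mo. — satisfied.
(2): F AND T → false.
So Overall is not satisfied (F OR F).
Exception (< 21 days' notice) — not satisfied.
Result: main false OR exception false → false.

No — not required.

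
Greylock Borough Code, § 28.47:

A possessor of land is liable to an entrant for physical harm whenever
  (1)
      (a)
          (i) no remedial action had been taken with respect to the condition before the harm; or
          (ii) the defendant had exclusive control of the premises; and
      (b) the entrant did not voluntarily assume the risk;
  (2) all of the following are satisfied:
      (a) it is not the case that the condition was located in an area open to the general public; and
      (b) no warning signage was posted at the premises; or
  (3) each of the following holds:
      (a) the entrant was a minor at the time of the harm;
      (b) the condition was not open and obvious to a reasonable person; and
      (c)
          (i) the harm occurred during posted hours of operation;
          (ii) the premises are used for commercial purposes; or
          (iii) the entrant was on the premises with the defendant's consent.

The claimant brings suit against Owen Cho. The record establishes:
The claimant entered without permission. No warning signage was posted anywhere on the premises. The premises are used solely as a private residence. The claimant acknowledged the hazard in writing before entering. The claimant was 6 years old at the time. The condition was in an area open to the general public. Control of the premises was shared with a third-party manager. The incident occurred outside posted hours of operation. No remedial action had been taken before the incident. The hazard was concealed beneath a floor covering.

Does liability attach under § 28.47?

No — not liable.

(i) no remedial action — satisfied.
(ii) exclusive control — fails.
So (a) is satisfied (T OR F).
(b) no assumed risk — not met.
So (1) is not satisfied (T AND F).
(a) not (public area) — fails.
(b) no signage posted — met.
(2): F AND T → false.
(a) entrant a minor — holds.
(b) not open/obvious — satisfied.
(i) during posted hours — not met.
(ii) commercial use — not satisfied.
(iii) consent to enter — not met.
(c) = F OR F OR F = false.
(3) = T AND T AND F = false.
Overall = F OR F OR F = false.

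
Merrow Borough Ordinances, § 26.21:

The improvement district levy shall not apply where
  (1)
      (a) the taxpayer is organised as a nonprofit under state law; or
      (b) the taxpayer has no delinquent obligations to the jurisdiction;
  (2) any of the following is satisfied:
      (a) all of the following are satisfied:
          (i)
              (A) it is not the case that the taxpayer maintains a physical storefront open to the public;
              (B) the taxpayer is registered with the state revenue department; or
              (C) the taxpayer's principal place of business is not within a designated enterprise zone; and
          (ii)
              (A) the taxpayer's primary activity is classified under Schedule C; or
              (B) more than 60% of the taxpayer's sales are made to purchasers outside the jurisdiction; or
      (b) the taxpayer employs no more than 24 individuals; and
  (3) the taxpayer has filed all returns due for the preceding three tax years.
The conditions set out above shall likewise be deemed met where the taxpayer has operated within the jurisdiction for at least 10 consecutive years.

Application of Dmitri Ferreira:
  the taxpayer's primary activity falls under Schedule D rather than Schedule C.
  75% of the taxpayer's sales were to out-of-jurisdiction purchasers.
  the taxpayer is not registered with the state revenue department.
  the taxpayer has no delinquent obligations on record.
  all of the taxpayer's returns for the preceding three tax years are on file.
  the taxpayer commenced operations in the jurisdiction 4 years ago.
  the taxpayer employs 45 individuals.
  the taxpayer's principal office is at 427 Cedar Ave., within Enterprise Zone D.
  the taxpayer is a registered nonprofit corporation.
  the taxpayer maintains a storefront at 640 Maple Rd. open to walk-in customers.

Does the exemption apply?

No — not exempt.

(a) nonprofit — met.
(b) no delinquency — met.
(1): T OR T → true.
(A) not (has storefront) — fails.
(B) state-registered — fails.
(C) not (in enterprise zone) — not satisfied.
So (i) is not satisfied (F OR F OR F).
(A) Schedule C activity — fails.
(B) >60% out-of-jur. sales — satisfied.
(ii) = F OR T = true.
(a) = F AND T = false.
(b) ≤ 24 employees — not met.
(2): F OR F → false.
(3) returns current — holds.
Overall: T AND F AND T → false.
Exception (≥ 10 yrs in jurisdiction) — not satisfied.
Result: main false OR exception false → false.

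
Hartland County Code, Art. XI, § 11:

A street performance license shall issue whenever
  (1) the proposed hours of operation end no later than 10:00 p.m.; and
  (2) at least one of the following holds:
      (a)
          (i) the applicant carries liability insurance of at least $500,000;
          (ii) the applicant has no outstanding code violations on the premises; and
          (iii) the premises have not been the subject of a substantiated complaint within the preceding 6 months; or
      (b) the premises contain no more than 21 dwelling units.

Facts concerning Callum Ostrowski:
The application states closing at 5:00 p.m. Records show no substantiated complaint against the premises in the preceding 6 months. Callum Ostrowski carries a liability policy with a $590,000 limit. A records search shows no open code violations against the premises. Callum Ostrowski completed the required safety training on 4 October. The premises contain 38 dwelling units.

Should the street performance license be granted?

(1) closes by 10 p.m. — met.
(i) insurance ≥ $500,000 — satisfied.
(ii) no code violations — holds.
(iii) no complaint in 6 mo. — satisfied.
(a): T AND T AND T → true.
(b) ≤ 21 units — not satisfied.
(2): T OR F → true.
So Overall is satisfied (T AND T).

Yes — granted.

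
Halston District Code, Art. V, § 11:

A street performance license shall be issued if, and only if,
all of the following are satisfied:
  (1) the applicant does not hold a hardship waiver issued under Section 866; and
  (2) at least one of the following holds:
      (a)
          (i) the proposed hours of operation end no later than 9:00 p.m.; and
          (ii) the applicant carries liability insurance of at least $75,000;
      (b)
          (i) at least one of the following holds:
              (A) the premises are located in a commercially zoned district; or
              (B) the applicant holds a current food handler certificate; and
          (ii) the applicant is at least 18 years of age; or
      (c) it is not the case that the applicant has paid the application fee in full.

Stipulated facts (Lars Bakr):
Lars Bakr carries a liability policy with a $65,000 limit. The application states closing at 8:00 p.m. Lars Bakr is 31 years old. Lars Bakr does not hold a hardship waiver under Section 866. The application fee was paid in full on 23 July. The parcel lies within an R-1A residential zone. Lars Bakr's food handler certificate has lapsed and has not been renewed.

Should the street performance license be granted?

(1) not (hardship waiver) — met.
(i) closes by 9 p.m. — met.
(ii) insurance ≥ $75,000 — fails.
(a): T AND F → false.
(A) commercially zoned — not satisfied.
(B) food handler cert. — not met.
So (i) is not satisfied (F OR F).
(ii) age ≥ 18 — met.
(b): F AND T → false.
(c) not (fee paid) — not satisfied.
So (2) is not satisfied (F OR F OR F).
Overall = T AND F = false.

No — denied.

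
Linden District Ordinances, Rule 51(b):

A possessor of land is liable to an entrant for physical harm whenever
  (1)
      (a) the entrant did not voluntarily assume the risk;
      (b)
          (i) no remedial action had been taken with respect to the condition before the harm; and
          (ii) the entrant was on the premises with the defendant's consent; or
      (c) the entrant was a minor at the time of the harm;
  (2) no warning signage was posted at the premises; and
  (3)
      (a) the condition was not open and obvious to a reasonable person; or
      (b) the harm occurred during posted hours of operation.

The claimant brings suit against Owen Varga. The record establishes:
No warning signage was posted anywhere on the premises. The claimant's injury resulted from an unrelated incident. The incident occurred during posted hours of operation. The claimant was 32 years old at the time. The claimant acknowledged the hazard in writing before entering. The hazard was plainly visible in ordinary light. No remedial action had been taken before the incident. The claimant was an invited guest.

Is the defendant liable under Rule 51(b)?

Yes — liable.

(a) no assumed risk — not met.
(i) no remedial action — holds.
(ii) consent to enter — holds.
(b): T AND T → true.
(c) entrant a minor — not satisfied.
So (1) is satisfied (F OR T OR F).
(2) no signage posted — met.
(a) not open/obvious — fails.
(b) during posted hours — met.
(3): F OR T → true.
So Overall is satisfied (T AND T AND T).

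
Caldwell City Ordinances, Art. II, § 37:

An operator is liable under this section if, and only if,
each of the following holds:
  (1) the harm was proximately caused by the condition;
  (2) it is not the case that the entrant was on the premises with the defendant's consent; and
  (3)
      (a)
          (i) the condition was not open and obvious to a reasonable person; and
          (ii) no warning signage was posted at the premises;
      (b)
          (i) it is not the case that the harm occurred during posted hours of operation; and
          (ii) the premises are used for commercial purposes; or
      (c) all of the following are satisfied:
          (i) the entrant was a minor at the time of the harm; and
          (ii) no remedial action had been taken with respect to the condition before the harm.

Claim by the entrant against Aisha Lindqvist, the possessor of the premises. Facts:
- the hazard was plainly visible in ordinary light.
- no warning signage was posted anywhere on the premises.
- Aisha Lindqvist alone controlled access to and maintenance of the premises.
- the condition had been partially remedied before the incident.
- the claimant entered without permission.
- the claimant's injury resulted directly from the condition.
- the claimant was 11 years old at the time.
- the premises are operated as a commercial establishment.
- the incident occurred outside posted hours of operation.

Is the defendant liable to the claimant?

Yes — liable.

(1) proximate cause — met.
(2) not (consent to enter) — met.
(i) not open/obvious — not met.
(ii) no signage posted — holds.
So (a) is not satisfied (F AND T).
(i) not (during posted hours) — met.
(ii) commercial use — met.
So (b) is satisfied (T AND T).
(i) entrant a minor — holds.
(ii) no remedial action — not satisfied.
(c) = T AND F = false.
(3): F OR T OR F → true.
So Overall is satisfied (T AND T AND T).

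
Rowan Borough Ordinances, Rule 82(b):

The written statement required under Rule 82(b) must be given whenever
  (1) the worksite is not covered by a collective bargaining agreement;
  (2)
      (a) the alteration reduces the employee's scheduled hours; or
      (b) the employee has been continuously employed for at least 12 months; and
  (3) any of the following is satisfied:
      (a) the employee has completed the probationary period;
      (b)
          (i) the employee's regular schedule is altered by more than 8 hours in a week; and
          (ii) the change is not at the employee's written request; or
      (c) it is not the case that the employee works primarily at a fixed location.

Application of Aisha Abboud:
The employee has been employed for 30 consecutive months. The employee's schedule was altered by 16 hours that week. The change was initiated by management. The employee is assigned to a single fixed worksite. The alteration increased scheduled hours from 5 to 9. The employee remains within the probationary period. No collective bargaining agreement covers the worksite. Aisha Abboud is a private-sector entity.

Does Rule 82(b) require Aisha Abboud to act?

Yes — required.

(1) no CBA — holds.
(a) hours reduced — not met.
(b) tenure ≥ 12 mo. — satisfied.
(2) = F OR T = true.
(a) past probation — fails.
(i) schedule shift > 8h — satisfied.
(ii) not employee-requested — met.
(b) = T AND T = true.
(c) not (fixed location) — fails.
So (3) is satisfied (F OR T OR F).
Overall = T AND T AND T = true.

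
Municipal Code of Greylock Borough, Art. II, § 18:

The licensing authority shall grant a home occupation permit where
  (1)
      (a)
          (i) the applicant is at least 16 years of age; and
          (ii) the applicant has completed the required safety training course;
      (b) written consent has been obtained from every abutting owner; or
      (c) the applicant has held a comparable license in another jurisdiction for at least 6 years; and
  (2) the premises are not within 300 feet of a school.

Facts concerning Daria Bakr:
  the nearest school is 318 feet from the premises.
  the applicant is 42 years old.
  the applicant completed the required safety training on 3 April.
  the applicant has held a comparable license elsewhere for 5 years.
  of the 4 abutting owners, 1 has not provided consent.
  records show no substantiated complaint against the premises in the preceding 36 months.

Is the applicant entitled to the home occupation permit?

Yes — granted.

(i) age ≥ 16 — met.
(ii) safety training — holds.
(a) = T AND T = true.
(b) all abutters consent — fails.
(c) prior license ≥ 6 yr — not met.
(1) = T OR F OR F = true.
(2) ≥300 ft from school — satisfied.
So Overall is satisfied (T AND T).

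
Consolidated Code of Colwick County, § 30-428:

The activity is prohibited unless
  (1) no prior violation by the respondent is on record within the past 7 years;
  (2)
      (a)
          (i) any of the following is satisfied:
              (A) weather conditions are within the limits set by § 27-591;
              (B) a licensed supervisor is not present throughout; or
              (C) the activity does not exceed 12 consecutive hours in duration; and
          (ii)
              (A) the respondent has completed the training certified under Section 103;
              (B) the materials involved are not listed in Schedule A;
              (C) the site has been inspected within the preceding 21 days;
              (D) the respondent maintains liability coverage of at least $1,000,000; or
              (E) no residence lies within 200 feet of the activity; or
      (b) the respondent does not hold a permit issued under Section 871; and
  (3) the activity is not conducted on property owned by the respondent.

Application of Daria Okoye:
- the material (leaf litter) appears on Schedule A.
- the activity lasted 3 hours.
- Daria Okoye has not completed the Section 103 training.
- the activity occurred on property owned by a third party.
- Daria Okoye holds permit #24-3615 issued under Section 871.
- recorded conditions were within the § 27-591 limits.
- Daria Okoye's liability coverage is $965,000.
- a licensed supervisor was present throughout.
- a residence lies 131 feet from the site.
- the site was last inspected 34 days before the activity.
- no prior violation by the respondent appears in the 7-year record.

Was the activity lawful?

No — unlawful.

(1) no prior violation — holds.
(A) weather ok — satisfied.
(B) not (supervisor present) — not satisfied.
(C) ≤ 12 hrs duration — satisfied.
(i) = T OR F OR T = true.
(A) training certified — fails.
(B) not (Schedule A material) — not met.
(C) site inspected — fails.
(D) coverage ≥ $1,000,000 — not satisfied.
(E) no residence in 200 ft — fails.
(ii) = F OR F OR F OR F OR F = false.
(a): T AND F → false.
(b) not (holds permit) — not satisfied.
(2) = F OR F = false.
(3) not (own property) — satisfied.
Overall = T AND F AND T = false.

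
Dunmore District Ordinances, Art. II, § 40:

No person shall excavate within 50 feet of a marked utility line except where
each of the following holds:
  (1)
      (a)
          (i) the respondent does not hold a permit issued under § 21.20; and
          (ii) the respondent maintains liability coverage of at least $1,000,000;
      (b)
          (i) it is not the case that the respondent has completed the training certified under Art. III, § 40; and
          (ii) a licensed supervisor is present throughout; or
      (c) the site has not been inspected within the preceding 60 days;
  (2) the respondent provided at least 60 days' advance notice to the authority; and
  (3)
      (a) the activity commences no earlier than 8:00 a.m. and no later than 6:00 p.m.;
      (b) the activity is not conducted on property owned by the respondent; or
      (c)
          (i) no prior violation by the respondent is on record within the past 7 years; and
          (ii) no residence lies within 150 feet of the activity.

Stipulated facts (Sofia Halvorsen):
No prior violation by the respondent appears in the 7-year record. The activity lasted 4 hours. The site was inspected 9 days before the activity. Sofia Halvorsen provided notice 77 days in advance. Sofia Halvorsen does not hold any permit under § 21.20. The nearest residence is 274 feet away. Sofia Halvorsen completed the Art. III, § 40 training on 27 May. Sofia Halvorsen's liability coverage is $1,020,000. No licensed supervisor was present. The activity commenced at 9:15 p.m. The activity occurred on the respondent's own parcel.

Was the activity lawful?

(i) not (holds permit) — satisfied.
(ii) coverage ≥ $1,000,000 — met.
(a): T AND T → true.
(i) not (training certified) — fails.
(ii) supervisor present — not met.
So (b) is not satisfied (F AND F).
(c) not (site inspected) — fails.
So (1) is satisfied (T OR F OR F).
(2) ≥60 days' notice — met.
(a) start within hours — not satisfied.
(b) not (own property) — fails.
(i) no prior violation — holds.
(ii) no residence in 150 ft — holds.
So (c) is satisfied (T AND T).
(3) = F OR F OR T = true.
Overall = T AND T AND T = true.

Yes — lawful.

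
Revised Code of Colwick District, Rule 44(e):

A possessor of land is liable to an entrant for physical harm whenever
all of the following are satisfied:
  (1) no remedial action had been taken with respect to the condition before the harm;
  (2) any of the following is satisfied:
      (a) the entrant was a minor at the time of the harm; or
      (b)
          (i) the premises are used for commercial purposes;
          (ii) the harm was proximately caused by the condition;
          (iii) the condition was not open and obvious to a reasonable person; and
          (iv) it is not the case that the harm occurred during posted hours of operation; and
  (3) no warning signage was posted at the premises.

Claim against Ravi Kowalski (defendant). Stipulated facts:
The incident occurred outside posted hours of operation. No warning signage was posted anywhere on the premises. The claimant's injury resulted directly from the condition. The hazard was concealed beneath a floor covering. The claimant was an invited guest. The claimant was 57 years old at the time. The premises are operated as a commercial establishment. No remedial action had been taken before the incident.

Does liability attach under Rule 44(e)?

Yes — liable.

(1) no remedial action — met.
(a) entrant a minor — not satisfied.
(i) commercial use — satisfied.
(ii) proximate cause — satisfied.
(iii) not open/obvious — holds.
(iv) not (during posted hours) — holds.
So (b) is satisfied (T AND T AND T AND T).
(2): F OR T → true.
(3) no signage posted — met.
So Overall is satisfied (T AND T AND T).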